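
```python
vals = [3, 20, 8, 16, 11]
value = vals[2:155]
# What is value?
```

vals has length 5. The slice vals[2:155] selects indices [2, 3, 4] (2->8, 3->16, 4->11), giving [8, 16, 11].

[8, 16, 11]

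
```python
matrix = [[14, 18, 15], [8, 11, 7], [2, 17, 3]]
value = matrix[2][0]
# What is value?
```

matrix[2] = [2, 17, 3]. Taking column 0 of that row yields 2.

2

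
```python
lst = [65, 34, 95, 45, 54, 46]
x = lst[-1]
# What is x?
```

lst has length 6. Negative index -1 maps to positive index 6 + (-1) = 5. lst[5] = 46.

46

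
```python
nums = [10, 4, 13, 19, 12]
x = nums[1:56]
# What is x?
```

nums has length 5. The slice nums[1:56] selects indices [1, 2, 3, 4] (1->4, 2->13, 3->19, 4->12), giving [4, 13, 19, 12].

[4, 13, 19, 12]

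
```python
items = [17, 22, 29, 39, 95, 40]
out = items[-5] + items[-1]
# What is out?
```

items has length 6. Negative index -5 maps to positive index 6 + (-5) = 1. items[1] = 22.
items has length 6. Negative index -1 maps to positive index 6 + (-1) = 5. items[5] = 40.
Sum: 22 + 40 = 62.

62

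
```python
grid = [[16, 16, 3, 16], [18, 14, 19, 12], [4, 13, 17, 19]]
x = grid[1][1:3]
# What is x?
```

grid[1] = [18, 14, 19, 12]. grid[1] has length 4. The slice grid[1][1:3] selects indices [1, 2] (1->14, 2->19), giving [14, 19].

[14, 19]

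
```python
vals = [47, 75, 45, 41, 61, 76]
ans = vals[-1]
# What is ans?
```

vals has length 6. Negative index -1 maps to positive index 6 + (-1) = 5. vals[5] = 76.

76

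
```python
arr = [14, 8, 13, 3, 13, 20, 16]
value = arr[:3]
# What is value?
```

arr has length 7. The slice arr[:3] selects indices [0, 1, 2] (0->14, 1->8, 2->13), giving [14, 8, 13].

[14, 8, 13]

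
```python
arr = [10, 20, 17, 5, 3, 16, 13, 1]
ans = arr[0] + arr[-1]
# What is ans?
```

arr has length 8. arr[0] = 10.
arr has length 8. Negative index -1 maps to positive index 8 + (-1) = 7. arr[7] = 1.
Sum: 10 + 1 = 11.

11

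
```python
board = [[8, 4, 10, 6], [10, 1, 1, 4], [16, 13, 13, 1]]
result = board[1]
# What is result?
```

board has 3 rows. Row 1 is [10, 1, 1, 4].

[10, 1, 1, 4]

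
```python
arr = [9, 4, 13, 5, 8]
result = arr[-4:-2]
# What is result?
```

arr has length 5. The slice arr[-4:-2] selects indices [1, 2] (1->4, 2->13), giving [4, 13].

[4, 13]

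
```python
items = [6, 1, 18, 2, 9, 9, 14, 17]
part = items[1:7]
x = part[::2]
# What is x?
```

items has length 8. The slice items[1:7] selects indices [1, 2, 3, 4, 5, 6] (1->1, 2->18, 3->2, 4->9, 5->9, 6->14), giving [1, 18, 2, 9, 9, 14]. So part = [1, 18, 2, 9, 9, 14]. part has length 6. The slice part[::2] selects indices [0, 2, 4] (0->1, 2->2, 4->9), giving [1, 2, 9].

[1, 2, 9]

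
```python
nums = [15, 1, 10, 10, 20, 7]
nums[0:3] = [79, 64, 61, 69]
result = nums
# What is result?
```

nums starts as [15, 1, 10, 10, 20, 7] (length 6). The slice nums[0:3] covers indices [0, 1, 2] with values [15, 1, 10]. Replacing that slice with [79, 64, 61, 69] (different length) produces [79, 64, 61, 69, 10, 20, 7].

[79, 64, 61, 69, 10, 20, 7]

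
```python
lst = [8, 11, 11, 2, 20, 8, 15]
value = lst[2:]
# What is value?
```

lst has length 7. The slice lst[2:] selects indices [2, 3, 4, 5, 6] (2->11, 3->2, 4->20, 5->8, 6->15), giving [11, 2, 20, 8, 15].

[11, 2, 20, 8, 15]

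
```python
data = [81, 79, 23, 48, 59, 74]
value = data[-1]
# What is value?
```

data has length 6. Negative index -1 maps to positive index 6 + (-1) = 5. data[5] = 74.

74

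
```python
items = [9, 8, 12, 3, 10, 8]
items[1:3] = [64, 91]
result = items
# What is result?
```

items starts as [9, 8, 12, 3, 10, 8] (length 6). The slice items[1:3] covers indices [1, 2] with values [8, 12]. Replacing that slice with [64, 91] (same length) produces [9, 64, 91, 3, 10, 8].

[9, 64, 91, 3, 10, 8]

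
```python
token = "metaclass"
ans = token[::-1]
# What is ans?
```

token has length 9. The slice token[::-1] selects indices [8, 7, 6, 5, 4, 3, 2, 1, 0] (8->'s', 7->'s', 6->'a', 5->'l', 4->'c', 3->'a', 2->'t', 1->'e', 0->'m'), giving 'ssalcatem'.

'ssalcatem'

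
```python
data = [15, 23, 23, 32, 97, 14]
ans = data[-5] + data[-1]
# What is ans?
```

data has length 6. Negative index -5 maps to positive index 6 + (-5) = 1. data[1] = 23.
data has length 6. Negative index -1 maps to positive index 6 + (-1) = 5. data[5] = 14.
Sum: 23 + 14 = 37.

37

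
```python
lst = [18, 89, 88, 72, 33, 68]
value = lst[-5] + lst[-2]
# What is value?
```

lst has length 6. Negative index -5 maps to positive index 6 + (-5) = 1. lst[1] = 89.
lst has length 6. Negative index -2 maps to positive index 6 + (-2) = 4. lst[4] = 33.
Sum: 89 + 33 = 122.

122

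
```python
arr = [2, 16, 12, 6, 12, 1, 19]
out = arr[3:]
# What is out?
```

arr has length 7. The slice arr[3:] selects indices [3, 4, 5, 6] (3->6, 4->12, 5->1, 6->19), giving [6, 12, 1, 19].

[6, 12, 1, 19]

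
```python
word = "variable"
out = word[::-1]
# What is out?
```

word has length 8. The slice word[::-1] selects indices [7, 6, 5, 4, 3, 2, 1, 0] (7->'e', 6->'l', 5->'b', 4->'a', 3->'i', 2->'r', 1->'a', 0->'v'), giving 'elbairav'.

'elbairav'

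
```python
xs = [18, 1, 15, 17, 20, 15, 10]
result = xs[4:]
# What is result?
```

xs has length 7. The slice xs[4:] selects indices [4, 5, 6] (4->20, 5->15, 6->10), giving [20, 15, 10].

[20, 15, 10]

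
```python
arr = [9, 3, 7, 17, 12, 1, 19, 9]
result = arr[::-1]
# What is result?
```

arr has length 8. The slice arr[::-1] selects indices [7, 6, 5, 4, 3, 2, 1, 0] (7->9, 6->19, 5->1, 4->12, 3->17, 2->7, 1->3, 0->9), giving [9, 19, 1, 12, 17, 7, 3, 9].

[9, 19, 1, 12, 17, 7, 3, 9]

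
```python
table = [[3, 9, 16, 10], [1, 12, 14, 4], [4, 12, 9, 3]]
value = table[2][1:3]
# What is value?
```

table[2] = [4, 12, 9, 3]. table[2] has length 4. The slice table[2][1:3] selects indices [1, 2] (1->12, 2->9), giving [12, 9].

[12, 9]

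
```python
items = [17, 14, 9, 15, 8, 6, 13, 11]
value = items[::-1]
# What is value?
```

items has length 8. The slice items[::-1] selects indices [7, 6, 5, 4, 3, 2, 1, 0] (7->11, 6->13, 5->6, 4->8, 3->15, 2->9, 1->14, 0->17), giving [11, 13, 6, 8, 15, 9, 14, 17].

[11, 13, 6, 8, 15, 9, 14, 17]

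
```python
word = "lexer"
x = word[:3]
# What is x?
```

word has length 5. The slice word[:3] selects indices [0, 1, 2] (0->'l', 1->'e', 2->'x'), giving 'lex'.

'lex'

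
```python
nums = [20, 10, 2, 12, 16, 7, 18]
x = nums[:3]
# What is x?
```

nums has length 7. The slice nums[:3] selects indices [0, 1, 2] (0->20, 1->10, 2->2), giving [20, 10, 2].

[20, 10, 2]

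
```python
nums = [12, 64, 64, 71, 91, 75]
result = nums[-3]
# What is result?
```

nums has length 6. Negative index -3 maps to positive index 6 + (-3) = 3. nums[3] = 71.

71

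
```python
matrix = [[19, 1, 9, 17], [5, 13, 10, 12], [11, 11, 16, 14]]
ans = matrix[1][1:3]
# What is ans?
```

matrix[1] = [5, 13, 10, 12]. matrix[1] has length 4. The slice matrix[1][1:3] selects indices [1, 2] (1->13, 2->10), giving [13, 10].

[13, 10]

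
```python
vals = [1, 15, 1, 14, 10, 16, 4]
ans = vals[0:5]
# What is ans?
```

vals has length 7. The slice vals[0:5] selects indices [0, 1, 2, 3, 4] (0->1, 1->15, 2->1, 3->14, 4->10), giving [1, 15, 1, 14, 10].

[1, 15, 1, 14, 10]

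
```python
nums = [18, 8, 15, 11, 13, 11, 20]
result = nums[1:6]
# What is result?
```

nums has length 7. The slice nums[1:6] selects indices [1, 2, 3, 4, 5] (1->8, 2->15, 3->11, 4->13, 5->11), giving [8, 15, 11, 13, 11].

[8, 15, 11, 13, 11]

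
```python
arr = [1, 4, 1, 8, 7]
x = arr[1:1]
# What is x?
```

arr has length 5. The slice arr[1:1] resolves to an empty index range, so the result is [].

[]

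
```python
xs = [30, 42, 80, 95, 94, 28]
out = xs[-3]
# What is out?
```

xs has length 6. Negative index -3 maps to positive index 6 + (-3) = 3. xs[3] = 95.

95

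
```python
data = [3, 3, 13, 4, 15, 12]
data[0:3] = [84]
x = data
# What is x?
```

data starts as [3, 3, 13, 4, 15, 12] (length 6). The slice data[0:3] covers indices [0, 1, 2] with values [3, 3, 13]. Replacing that slice with [84] (different length) produces [84, 4, 15, 12].

[84, 4, 15, 12]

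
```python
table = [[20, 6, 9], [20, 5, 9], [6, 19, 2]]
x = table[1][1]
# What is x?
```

table[1] = [20, 5, 9]. Taking column 1 of that row yields 5.

5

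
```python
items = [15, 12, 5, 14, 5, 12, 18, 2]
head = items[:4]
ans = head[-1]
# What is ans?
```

items has length 8. The slice items[:4] selects indices [0, 1, 2, 3] (0->15, 1->12, 2->5, 3->14), giving [15, 12, 5, 14]. So head = [15, 12, 5, 14]. Then head[-1] = 14.

14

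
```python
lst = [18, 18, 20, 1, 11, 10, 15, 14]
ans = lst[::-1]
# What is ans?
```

lst has length 8. The slice lst[::-1] selects indices [7, 6, 5, 4, 3, 2, 1, 0] (7->14, 6->15, 5->10, 4->11, 3->1, 2->20, 1->18, 0->18), giving [14, 15, 10, 11, 1, 20, 18, 18].

[14, 15, 10, 11, 1, 20, 18, 18]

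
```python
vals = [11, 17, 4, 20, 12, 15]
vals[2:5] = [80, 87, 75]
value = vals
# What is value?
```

vals starts as [11, 17, 4, 20, 12, 15] (length 6). The slice vals[2:5] covers indices [2, 3, 4] with values [4, 20, 12]. Replacing that slice with [80, 87, 75] (same length) produces [11, 17, 80, 87, 75, 15].

[11, 17, 80, 87, 75, 15]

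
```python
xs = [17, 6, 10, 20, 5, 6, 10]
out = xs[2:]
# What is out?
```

xs has length 7. The slice xs[2:] selects indices [2, 3, 4, 5, 6] (2->10, 3->20, 4->5, 5->6, 6->10), giving [10, 20, 5, 6, 10].

[10, 20, 5, 6, 10]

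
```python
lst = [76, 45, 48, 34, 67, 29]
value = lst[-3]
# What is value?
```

lst has length 6. Negative index -3 maps to positive index 6 + (-3) = 3. lst[3] = 34.

34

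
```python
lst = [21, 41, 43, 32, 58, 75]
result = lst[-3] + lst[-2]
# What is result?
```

lst has length 6. Negative index -3 maps to positive index 6 + (-3) = 3. lst[3] = 32.
lst has length 6. Negative index -2 maps to positive index 6 + (-2) = 4. lst[4] = 58.
Sum: 32 + 58 = 90.

90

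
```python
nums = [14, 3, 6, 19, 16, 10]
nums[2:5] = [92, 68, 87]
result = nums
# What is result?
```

nums starts as [14, 3, 6, 19, 16, 10] (length 6). The slice nums[2:5] covers indices [2, 3, 4] with values [6, 19, 16]. Replacing that slice with [92, 68, 87] (same length) produces [14, 3, 92, 68, 87, 10].

[14, 3, 92, 68, 87, 10]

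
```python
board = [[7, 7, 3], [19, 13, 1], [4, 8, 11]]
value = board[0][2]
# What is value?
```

board[0] = [7, 7, 3]. Taking column 2 of that row yields 3.

3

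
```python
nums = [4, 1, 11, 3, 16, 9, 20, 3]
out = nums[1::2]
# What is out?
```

nums has length 8. The slice nums[1::2] selects indices [1, 3, 5, 7] (1->1, 3->3, 5->9, 7->3), giving [1, 3, 9, 3].

[1, 3, 9, 3]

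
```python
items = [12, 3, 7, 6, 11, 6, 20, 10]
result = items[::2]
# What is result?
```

items has length 8. The slice items[::2] selects indices [0, 2, 4, 6] (0->12, 2->7, 4->11, 6->20), giving [12, 7, 11, 20].

[12, 7, 11, 20]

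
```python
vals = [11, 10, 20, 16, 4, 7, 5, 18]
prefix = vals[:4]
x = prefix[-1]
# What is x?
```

vals has length 8. The slice vals[:4] selects indices [0, 1, 2, 3] (0->11, 1->10, 2->20, 3->16), giving [11, 10, 20, 16]. So prefix = [11, 10, 20, 16]. Then prefix[-1] = 16.

16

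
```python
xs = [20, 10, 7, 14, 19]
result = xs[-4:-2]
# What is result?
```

xs has length 5. The slice xs[-4:-2] selects indices [1, 2] (1->10, 2->7), giving [10, 7].

[10, 7]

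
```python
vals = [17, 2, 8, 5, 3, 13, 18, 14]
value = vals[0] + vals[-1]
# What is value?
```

vals has length 8. vals[0] = 17.
vals has length 8. Negative index -1 maps to positive index 8 + (-1) = 7. vals[7] = 14.
Sum: 17 + 14 = 31.

31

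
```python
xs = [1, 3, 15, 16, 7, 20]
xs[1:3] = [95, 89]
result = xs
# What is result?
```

xs starts as [1, 3, 15, 16, 7, 20] (length 6). The slice xs[1:3] covers indices [1, 2] with values [3, 15]. Replacing that slice with [95, 89] (same length) produces [1, 95, 89, 16, 7, 20].

[1, 95, 89, 16, 7, 20]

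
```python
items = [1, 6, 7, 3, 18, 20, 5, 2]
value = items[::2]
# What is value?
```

items has length 8. The slice items[::2] selects indices [0, 2, 4, 6] (0->1, 2->7, 4->18, 6->5), giving [1, 7, 18, 5].

[1, 7, 18, 5]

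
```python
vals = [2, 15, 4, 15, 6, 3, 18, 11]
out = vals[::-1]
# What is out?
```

vals has length 8. The slice vals[::-1] selects indices [7, 6, 5, 4, 3, 2, 1, 0] (7->11, 6->18, 5->3, 4->6, 3->15, 2->4, 1->15, 0->2), giving [11, 18, 3, 6, 15, 4, 15, 2].

[11, 18, 3, 6, 15, 4, 15, 2]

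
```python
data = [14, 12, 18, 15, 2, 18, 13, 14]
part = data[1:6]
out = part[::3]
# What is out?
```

data has length 8. The slice data[1:6] selects indices [1, 2, 3, 4, 5] (1->12, 2->18, 3->15, 4->2, 5->18), giving [12, 18, 15, 2, 18]. So part = [12, 18, 15, 2, 18]. part has length 5. The slice part[::3] selects indices [0, 3] (0->12, 3->2), giving [12, 2].

[12, 2]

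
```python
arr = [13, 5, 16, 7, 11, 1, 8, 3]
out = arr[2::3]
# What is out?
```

arr has length 8. The slice arr[2::3] selects indices [2, 5] (2->16, 5->1), giving [16, 1].

[16, 1]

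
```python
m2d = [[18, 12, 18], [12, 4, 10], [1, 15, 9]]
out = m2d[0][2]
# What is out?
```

m2d[0] = [18, 12, 18]. Taking column 2 of that row yields 18.

18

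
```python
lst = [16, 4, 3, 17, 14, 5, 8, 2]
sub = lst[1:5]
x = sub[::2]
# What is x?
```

lst has length 8. The slice lst[1:5] selects indices [1, 2, 3, 4] (1->4, 2->3, 3->17, 4->14), giving [4, 3, 17, 14]. So sub = [4, 3, 17, 14]. sub has length 4. The slice sub[::2] selects indices [0, 2] (0->4, 2->17), giving [4, 17].

[4, 17]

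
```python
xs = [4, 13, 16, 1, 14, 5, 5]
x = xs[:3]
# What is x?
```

xs has length 7. The slice xs[:3] selects indices [0, 1, 2] (0->4, 1->13, 2->16), giving [4, 13, 16].

[4, 13, 16]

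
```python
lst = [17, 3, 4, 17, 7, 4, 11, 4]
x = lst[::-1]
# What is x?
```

lst has length 8. The slice lst[::-1] selects indices [7, 6, 5, 4, 3, 2, 1, 0] (7->4, 6->11, 5->4, 4->7, 3->17, 2->4, 1->3, 0->17), giving [4, 11, 4, 7, 17, 4, 3, 17].

[4, 11, 4, 7, 17, 4, 3, 17]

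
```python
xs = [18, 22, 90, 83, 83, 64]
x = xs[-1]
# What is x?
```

xs has length 6. Negative index -1 maps to positive index 6 + (-1) = 5. xs[5] = 64.

64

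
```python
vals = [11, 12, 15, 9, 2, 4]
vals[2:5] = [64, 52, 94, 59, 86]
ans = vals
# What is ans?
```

vals starts as [11, 12, 15, 9, 2, 4] (length 6). The slice vals[2:5] covers indices [2, 3, 4] with values [15, 9, 2]. Replacing that slice with [64, 52, 94, 59, 86] (different length) produces [11, 12, 64, 52, 94, 59, 86, 4].

[11, 12, 64, 52, 94, 59, 86, 4]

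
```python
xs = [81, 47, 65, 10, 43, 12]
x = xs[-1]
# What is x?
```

xs has length 6. Negative index -1 maps to positive index 6 + (-1) = 5. xs[5] = 12.

12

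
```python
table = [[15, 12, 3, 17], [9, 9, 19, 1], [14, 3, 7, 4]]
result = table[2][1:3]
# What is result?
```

table[2] = [14, 3, 7, 4]. table[2] has length 4. The slice table[2][1:3] selects indices [1, 2] (1->3, 2->7), giving [3, 7].

[3, 7]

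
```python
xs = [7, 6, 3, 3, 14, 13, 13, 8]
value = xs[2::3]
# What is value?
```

xs has length 8. The slice xs[2::3] selects indices [2, 5] (2->3, 5->13), giving [3, 13].

[3, 13]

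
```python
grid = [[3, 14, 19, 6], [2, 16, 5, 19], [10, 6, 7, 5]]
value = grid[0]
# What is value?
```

grid has 3 rows. Row 0 is [3, 14, 19, 6].

[3, 14, 19, 6]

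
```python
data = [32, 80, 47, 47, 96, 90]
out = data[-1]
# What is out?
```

data has length 6. Negative index -1 maps to positive index 6 + (-1) = 5. data[5] = 90.

90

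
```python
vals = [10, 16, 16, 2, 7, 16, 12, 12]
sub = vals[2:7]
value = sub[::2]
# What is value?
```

vals has length 8. The slice vals[2:7] selects indices [2, 3, 4, 5, 6] (2->16, 3->2, 4->7, 5->16, 6->12), giving [16, 2, 7, 16, 12]. So sub = [16, 2, 7, 16, 12]. sub has length 5. The slice sub[::2] selects indices [0, 2, 4] (0->16, 2->7, 4->12), giving [16, 7, 12].

[16, 7, 12]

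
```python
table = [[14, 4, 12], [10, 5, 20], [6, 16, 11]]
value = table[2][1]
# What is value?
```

table[2] = [6, 16, 11]. Taking column 1 of that row yields 16.

16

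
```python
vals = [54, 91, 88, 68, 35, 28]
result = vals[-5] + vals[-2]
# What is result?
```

vals has length 6. Negative index -5 maps to positive index 6 + (-5) = 1. vals[1] = 91.
vals has length 6. Negative index -2 maps to positive index 6 + (-2) = 4. vals[4] = 35.
Sum: 91 + 35 = 126.

126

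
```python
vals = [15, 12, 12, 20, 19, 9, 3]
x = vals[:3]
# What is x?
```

vals has length 7. The slice vals[:3] selects indices [0, 1, 2] (0->15, 1->12, 2->12), giving [15, 12, 12].

[15, 12, 12]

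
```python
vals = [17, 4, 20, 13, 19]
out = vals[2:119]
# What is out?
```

vals has length 5. The slice vals[2:119] selects indices [2, 3, 4] (2->20, 3->13, 4->19), giving [20, 13, 19].

[20, 13, 19]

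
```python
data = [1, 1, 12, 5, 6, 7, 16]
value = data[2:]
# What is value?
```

data has length 7. The slice data[2:] selects indices [2, 3, 4, 5, 6] (2->12, 3->5, 4->6, 5->7, 6->16), giving [12, 5, 6, 7, 16].

[12, 5, 6, 7, 16]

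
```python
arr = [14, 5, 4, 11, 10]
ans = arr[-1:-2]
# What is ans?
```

arr has length 5. The slice arr[-1:-2] resolves to an empty index range, so the result is [].

[]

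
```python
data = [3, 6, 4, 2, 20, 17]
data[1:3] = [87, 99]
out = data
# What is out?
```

data starts as [3, 6, 4, 2, 20, 17] (length 6). The slice data[1:3] covers indices [1, 2] with values [6, 4]. Replacing that slice with [87, 99] (same length) produces [3, 87, 99, 2, 20, 17].

[3, 87, 99, 2, 20, 17]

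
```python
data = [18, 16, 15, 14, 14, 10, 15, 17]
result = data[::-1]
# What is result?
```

data has length 8. The slice data[::-1] selects indices [7, 6, 5, 4, 3, 2, 1, 0] (7->17, 6->15, 5->10, 4->14, 3->14, 2->15, 1->16, 0->18), giving [17, 15, 10, 14, 14, 15, 16, 18].

[17, 15, 10, 14, 14, 15, 16, 18]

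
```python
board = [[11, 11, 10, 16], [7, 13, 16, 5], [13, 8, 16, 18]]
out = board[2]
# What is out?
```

board has 3 rows. Row 2 is [13, 8, 16, 18].

[13, 8, 16, 18]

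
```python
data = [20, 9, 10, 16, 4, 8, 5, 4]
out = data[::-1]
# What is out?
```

data has length 8. The slice data[::-1] selects indices [7, 6, 5, 4, 3, 2, 1, 0] (7->4, 6->5, 5->8, 4->4, 3->16, 2->10, 1->9, 0->20), giving [4, 5, 8, 4, 16, 10, 9, 20].

[4, 5, 8, 4, 16, 10, 9, 20]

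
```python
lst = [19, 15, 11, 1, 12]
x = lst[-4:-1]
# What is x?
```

lst has length 5. The slice lst[-4:-1] selects indices [1, 2, 3] (1->15, 2->11, 3->1), giving [15, 11, 1].

[15, 11, 1]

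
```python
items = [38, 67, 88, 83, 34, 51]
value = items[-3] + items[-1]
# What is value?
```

items has length 6. Negative index -3 maps to positive index 6 + (-3) = 3. items[3] = 83.
items has length 6. Negative index -1 maps to positive index 6 + (-1) = 5. items[5] = 51.
Sum: 83 + 51 = 134.

134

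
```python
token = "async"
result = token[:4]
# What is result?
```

token has length 5. The slice token[:4] selects indices [0, 1, 2, 3] (0->'a', 1->'s', 2->'y', 3->'n'), giving 'asyn'.

'asyn'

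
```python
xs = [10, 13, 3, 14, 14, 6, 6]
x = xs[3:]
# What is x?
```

xs has length 7. The slice xs[3:] selects indices [3, 4, 5, 6] (3->14, 4->14, 5->6, 6->6), giving [14, 14, 6, 6].

[14, 14, 6, 6]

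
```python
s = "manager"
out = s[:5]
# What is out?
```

s has length 7. The slice s[:5] selects indices [0, 1, 2, 3, 4] (0->'m', 1->'a', 2->'n', 3->'a', 4->'g'), giving 'manag'.

'manag'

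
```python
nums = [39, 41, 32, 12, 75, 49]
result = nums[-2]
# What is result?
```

nums has length 6. Negative index -2 maps to positive index 6 + (-2) = 4. nums[4] = 75.

75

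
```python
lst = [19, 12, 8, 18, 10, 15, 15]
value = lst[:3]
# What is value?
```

lst has length 7. The slice lst[:3] selects indices [0, 1, 2] (0->19, 1->12, 2->8), giving [19, 12, 8].

[19, 12, 8]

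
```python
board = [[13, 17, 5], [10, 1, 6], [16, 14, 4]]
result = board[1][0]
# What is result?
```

board[1] = [10, 1, 6]. Taking column 0 of that row yields 10.

10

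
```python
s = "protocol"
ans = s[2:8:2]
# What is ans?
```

s has length 8. The slice s[2:8:2] selects indices [2, 4, 6] (2->'o', 4->'o', 6->'o'), giving 'ooo'.

'ooo'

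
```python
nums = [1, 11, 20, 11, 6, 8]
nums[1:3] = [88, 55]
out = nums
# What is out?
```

nums starts as [1, 11, 20, 11, 6, 8] (length 6). The slice nums[1:3] covers indices [1, 2] with values [11, 20]. Replacing that slice with [88, 55] (same length) produces [1, 88, 55, 11, 6, 8].

[1, 88, 55, 11, 6, 8]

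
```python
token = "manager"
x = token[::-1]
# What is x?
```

token has length 7. The slice token[::-1] selects indices [6, 5, 4, 3, 2, 1, 0] (6->'r', 5->'e', 4->'g', 3->'a', 2->'n', 1->'a', 0->'m'), giving 'reganam'.

'reganam'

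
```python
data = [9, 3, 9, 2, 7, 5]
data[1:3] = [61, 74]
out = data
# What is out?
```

data starts as [9, 3, 9, 2, 7, 5] (length 6). The slice data[1:3] covers indices [1, 2] with values [3, 9]. Replacing that slice with [61, 74] (same length) produces [9, 61, 74, 2, 7, 5].

[9, 61, 74, 2, 7, 5]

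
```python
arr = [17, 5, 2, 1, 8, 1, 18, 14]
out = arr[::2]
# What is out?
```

arr has length 8. The slice arr[::2] selects indices [0, 2, 4, 6] (0->17, 2->2, 4->8, 6->18), giving [17, 2, 8, 18].

[17, 2, 8, 18]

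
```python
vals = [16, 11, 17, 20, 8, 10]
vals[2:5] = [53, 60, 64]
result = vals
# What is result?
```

vals starts as [16, 11, 17, 20, 8, 10] (length 6). The slice vals[2:5] covers indices [2, 3, 4] with values [17, 20, 8]. Replacing that slice with [53, 60, 64] (same length) produces [16, 11, 53, 60, 64, 10].

[16, 11, 53, 60, 64, 10]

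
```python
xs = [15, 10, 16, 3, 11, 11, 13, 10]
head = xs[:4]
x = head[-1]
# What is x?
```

xs has length 8. The slice xs[:4] selects indices [0, 1, 2, 3] (0->15, 1->10, 2->16, 3->3), giving [15, 10, 16, 3]. So head = [15, 10, 16, 3]. Then head[-1] = 3.

3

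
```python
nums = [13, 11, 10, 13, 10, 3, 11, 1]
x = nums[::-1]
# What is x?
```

nums has length 8. The slice nums[::-1] selects indices [7, 6, 5, 4, 3, 2, 1, 0] (7->1, 6->11, 5->3, 4->10, 3->13, 2->10, 1->11, 0->13), giving [1, 11, 3, 10, 13, 10, 11, 13].

[1, 11, 3, 10, 13, 10, 11, 13]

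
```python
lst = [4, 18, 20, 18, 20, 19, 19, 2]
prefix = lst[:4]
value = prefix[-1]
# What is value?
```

lst has length 8. The slice lst[:4] selects indices [0, 1, 2, 3] (0->4, 1->18, 2->20, 3->18), giving [4, 18, 20, 18]. So prefix = [4, 18, 20, 18]. Then prefix[-1] = 18.

18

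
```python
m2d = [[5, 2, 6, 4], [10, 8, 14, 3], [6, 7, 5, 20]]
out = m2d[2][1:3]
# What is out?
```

m2d[2] = [6, 7, 5, 20]. m2d[2] has length 4. The slice m2d[2][1:3] selects indices [1, 2] (1->7, 2->5), giving [7, 5].

[7, 5]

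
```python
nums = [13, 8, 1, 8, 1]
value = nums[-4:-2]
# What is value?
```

nums has length 5. The slice nums[-4:-2] selects indices [1, 2] (1->8, 2->1), giving [8, 1].

[8, 1]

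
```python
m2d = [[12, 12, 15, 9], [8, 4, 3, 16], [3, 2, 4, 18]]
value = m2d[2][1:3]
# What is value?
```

m2d[2] = [3, 2, 4, 18]. m2d[2] has length 4. The slice m2d[2][1:3] selects indices [1, 2] (1->2, 2->4), giving [2, 4].

[2, 4]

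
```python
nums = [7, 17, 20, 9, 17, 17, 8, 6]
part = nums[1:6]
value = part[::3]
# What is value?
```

nums has length 8. The slice nums[1:6] selects indices [1, 2, 3, 4, 5] (1->17, 2->20, 3->9, 4->17, 5->17), giving [17, 20, 9, 17, 17]. So part = [17, 20, 9, 17, 17]. part has length 5. The slice part[::3] selects indices [0, 3] (0->17, 3->17), giving [17, 17].

[17, 17]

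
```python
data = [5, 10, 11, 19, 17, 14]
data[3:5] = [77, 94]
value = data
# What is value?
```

data starts as [5, 10, 11, 19, 17, 14] (length 6). The slice data[3:5] covers indices [3, 4] with values [19, 17]. Replacing that slice with [77, 94] (same length) produces [5, 10, 11, 77, 94, 14].

[5, 10, 11, 77, 94, 14]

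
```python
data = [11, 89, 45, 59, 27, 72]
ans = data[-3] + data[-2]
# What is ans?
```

data has length 6. Negative index -3 maps to positive index 6 + (-3) = 3. data[3] = 59.
data has length 6. Negative index -2 maps to positive index 6 + (-2) = 4. data[4] = 27.
Sum: 59 + 27 = 86.

86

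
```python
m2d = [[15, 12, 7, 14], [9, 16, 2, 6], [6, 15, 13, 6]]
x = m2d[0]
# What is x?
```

m2d has 3 rows. Row 0 is [15, 12, 7, 14].

[15, 12, 7, 14]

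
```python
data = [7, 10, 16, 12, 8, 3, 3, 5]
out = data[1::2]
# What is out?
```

data has length 8. The slice data[1::2] selects indices [1, 3, 5, 7] (1->10, 3->12, 5->3, 7->5), giving [10, 12, 3, 5].

[10, 12, 3, 5]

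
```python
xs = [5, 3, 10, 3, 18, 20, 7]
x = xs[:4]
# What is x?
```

xs has length 7. The slice xs[:4] selects indices [0, 1, 2, 3] (0->5, 1->3, 2->10, 3->3), giving [5, 3, 10, 3].

[5, 3, 10, 3]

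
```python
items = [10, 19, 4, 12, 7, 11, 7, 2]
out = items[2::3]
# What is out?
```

items has length 8. The slice items[2::3] selects indices [2, 5] (2->4, 5->11), giving [4, 11].

[4, 11]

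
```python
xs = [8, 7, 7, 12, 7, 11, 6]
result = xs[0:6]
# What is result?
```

xs has length 7. The slice xs[0:6] selects indices [0, 1, 2, 3, 4, 5] (0->8, 1->7, 2->7, 3->12, 4->7, 5->11), giving [8, 7, 7, 12, 7, 11].

[8, 7, 7, 12, 7, 11]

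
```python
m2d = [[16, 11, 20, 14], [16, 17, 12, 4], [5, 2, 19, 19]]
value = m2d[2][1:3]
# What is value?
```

m2d[2] = [5, 2, 19, 19]. m2d[2] has length 4. The slice m2d[2][1:3] selects indices [1, 2] (1->2, 2->19), giving [2, 19].

[2, 19]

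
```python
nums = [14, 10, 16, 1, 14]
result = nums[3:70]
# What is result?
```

nums has length 5. The slice nums[3:70] selects indices [3, 4] (3->1, 4->14), giving [1, 14].

[1, 14]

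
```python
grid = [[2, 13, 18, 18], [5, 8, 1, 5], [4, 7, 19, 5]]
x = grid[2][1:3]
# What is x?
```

grid[2] = [4, 7, 19, 5]. grid[2] has length 4. The slice grid[2][1:3] selects indices [1, 2] (1->7, 2->19), giving [7, 19].

[7, 19]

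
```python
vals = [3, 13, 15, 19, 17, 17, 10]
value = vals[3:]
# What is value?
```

vals has length 7. The slice vals[3:] selects indices [3, 4, 5, 6] (3->19, 4->17, 5->17, 6->10), giving [19, 17, 17, 10].

[19, 17, 17, 10]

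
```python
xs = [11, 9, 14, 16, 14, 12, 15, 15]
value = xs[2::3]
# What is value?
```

xs has length 8. The slice xs[2::3] selects indices [2, 5] (2->14, 5->12), giving [14, 12].

[14, 12]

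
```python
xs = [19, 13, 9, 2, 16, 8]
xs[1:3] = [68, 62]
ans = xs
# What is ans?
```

xs starts as [19, 13, 9, 2, 16, 8] (length 6). The slice xs[1:3] covers indices [1, 2] with values [13, 9]. Replacing that slice with [68, 62] (same length) produces [19, 68, 62, 2, 16, 8].

[19, 68, 62, 2, 16, 8]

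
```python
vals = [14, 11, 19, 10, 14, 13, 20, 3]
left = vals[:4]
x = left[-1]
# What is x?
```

vals has length 8. The slice vals[:4] selects indices [0, 1, 2, 3] (0->14, 1->11, 2->19, 3->10), giving [14, 11, 19, 10]. So left = [14, 11, 19, 10]. Then left[-1] = 10.

10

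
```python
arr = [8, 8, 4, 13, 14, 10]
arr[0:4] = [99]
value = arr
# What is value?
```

arr starts as [8, 8, 4, 13, 14, 10] (length 6). The slice arr[0:4] covers indices [0, 1, 2, 3] with values [8, 8, 4, 13]. Replacing that slice with [99] (different length) produces [99, 14, 10].

[99, 14, 10]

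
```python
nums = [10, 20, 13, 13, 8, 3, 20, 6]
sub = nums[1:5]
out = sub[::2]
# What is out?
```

nums has length 8. The slice nums[1:5] selects indices [1, 2, 3, 4] (1->20, 2->13, 3->13, 4->8), giving [20, 13, 13, 8]. So sub = [20, 13, 13, 8]. sub has length 4. The slice sub[::2] selects indices [0, 2] (0->20, 2->13), giving [20, 13].

[20, 13]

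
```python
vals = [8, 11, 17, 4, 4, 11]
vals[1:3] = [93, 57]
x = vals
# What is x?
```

vals starts as [8, 11, 17, 4, 4, 11] (length 6). The slice vals[1:3] covers indices [1, 2] with values [11, 17]. Replacing that slice with [93, 57] (same length) produces [8, 93, 57, 4, 4, 11].

[8, 93, 57, 4, 4, 11]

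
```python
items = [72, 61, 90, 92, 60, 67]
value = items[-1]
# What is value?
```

items has length 6. Negative index -1 maps to positive index 6 + (-1) = 5. items[5] = 67.

67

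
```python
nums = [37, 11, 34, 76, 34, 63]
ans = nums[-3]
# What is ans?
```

nums has length 6. Negative index -3 maps to positive index 6 + (-3) = 3. nums[3] = 76.

76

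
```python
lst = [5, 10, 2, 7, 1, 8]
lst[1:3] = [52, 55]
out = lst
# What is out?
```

lst starts as [5, 10, 2, 7, 1, 8] (length 6). The slice lst[1:3] covers indices [1, 2] with values [10, 2]. Replacing that slice with [52, 55] (same length) produces [5, 52, 55, 7, 1, 8].

[5, 52, 55, 7, 1, 8]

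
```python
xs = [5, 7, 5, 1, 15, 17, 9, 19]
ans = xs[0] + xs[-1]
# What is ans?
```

xs has length 8. xs[0] = 5.
xs has length 8. Negative index -1 maps to positive index 8 + (-1) = 7. xs[7] = 19.
Sum: 5 + 19 = 24.

24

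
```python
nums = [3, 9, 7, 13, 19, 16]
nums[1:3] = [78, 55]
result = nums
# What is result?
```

nums starts as [3, 9, 7, 13, 19, 16] (length 6). The slice nums[1:3] covers indices [1, 2] with values [9, 7]. Replacing that slice with [78, 55] (same length) produces [3, 78, 55, 13, 19, 16].

[3, 78, 55, 13, 19, 16]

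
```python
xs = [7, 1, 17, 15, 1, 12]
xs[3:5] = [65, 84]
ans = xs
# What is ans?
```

xs starts as [7, 1, 17, 15, 1, 12] (length 6). The slice xs[3:5] covers indices [3, 4] with values [15, 1]. Replacing that slice with [65, 84] (same length) produces [7, 1, 17, 65, 84, 12].

[7, 1, 17, 65, 84, 12]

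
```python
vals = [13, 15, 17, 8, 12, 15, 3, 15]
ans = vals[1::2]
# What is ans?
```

vals has length 8. The slice vals[1::2] selects indices [1, 3, 5, 7] (1->15, 3->8, 5->15, 7->15), giving [15, 8, 15, 15].

[15, 8, 15, 15]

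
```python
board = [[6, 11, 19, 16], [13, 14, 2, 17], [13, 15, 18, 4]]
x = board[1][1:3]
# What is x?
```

board[1] = [13, 14, 2, 17]. board[1] has length 4. The slice board[1][1:3] selects indices [1, 2] (1->14, 2->2), giving [14, 2].

[14, 2]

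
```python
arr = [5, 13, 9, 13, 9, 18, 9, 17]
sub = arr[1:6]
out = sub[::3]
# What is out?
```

arr has length 8. The slice arr[1:6] selects indices [1, 2, 3, 4, 5] (1->13, 2->9, 3->13, 4->9, 5->18), giving [13, 9, 13, 9, 18]. So sub = [13, 9, 13, 9, 18]. sub has length 5. The slice sub[::3] selects indices [0, 3] (0->13, 3->9), giving [13, 9].

[13, 9]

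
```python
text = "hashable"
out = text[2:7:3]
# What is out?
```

text has length 8. The slice text[2:7:3] selects indices [2, 5] (2->'s', 5->'b'), giving 'sb'.

'sb'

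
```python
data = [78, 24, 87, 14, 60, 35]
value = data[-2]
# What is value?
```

data has length 6. Negative index -2 maps to positive index 6 + (-2) = 4. data[4] = 60.

60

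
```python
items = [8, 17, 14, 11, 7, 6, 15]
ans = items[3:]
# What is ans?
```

items has length 7. The slice items[3:] selects indices [3, 4, 5, 6] (3->11, 4->7, 5->6, 6->15), giving [11, 7, 6, 15].

[11, 7, 6, 15]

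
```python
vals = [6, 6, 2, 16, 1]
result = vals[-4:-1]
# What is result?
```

vals has length 5. The slice vals[-4:-1] selects indices [1, 2, 3] (1->6, 2->2, 3->16), giving [6, 2, 16].

[6, 2, 16]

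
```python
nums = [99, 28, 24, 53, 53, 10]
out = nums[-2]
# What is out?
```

nums has length 6. Negative index -2 maps to positive index 6 + (-2) = 4. nums[4] = 53.

53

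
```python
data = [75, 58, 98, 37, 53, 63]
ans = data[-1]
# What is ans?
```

data has length 6. Negative index -1 maps to positive index 6 + (-1) = 5. data[5] = 63.

63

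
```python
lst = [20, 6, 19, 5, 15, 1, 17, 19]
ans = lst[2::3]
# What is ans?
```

lst has length 8. The slice lst[2::3] selects indices [2, 5] (2->19, 5->1), giving [19, 1].

[19, 1]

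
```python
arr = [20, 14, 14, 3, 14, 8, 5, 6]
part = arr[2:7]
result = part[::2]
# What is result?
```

arr has length 8. The slice arr[2:7] selects indices [2, 3, 4, 5, 6] (2->14, 3->3, 4->14, 5->8, 6->5), giving [14, 3, 14, 8, 5]. So part = [14, 3, 14, 8, 5]. part has length 5. The slice part[::2] selects indices [0, 2, 4] (0->14, 2->14, 4->5), giving [14, 14, 5].

[14, 14, 5]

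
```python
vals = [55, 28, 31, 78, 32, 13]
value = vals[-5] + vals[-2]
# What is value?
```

vals has length 6. Negative index -5 maps to positive index 6 + (-5) = 1. vals[1] = 28.
vals has length 6. Negative index -2 maps to positive index 6 + (-2) = 4. vals[4] = 32.
Sum: 28 + 32 = 60.

60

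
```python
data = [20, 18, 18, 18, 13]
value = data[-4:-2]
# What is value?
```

data has length 5. The slice data[-4:-2] selects indices [1, 2] (1->18, 2->18), giving [18, 18].

[18, 18]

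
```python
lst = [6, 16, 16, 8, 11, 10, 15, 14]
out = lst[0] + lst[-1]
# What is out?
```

lst has length 8. lst[0] = 6.
lst has length 8. Negative index -1 maps to positive index 8 + (-1) = 7. lst[7] = 14.
Sum: 6 + 14 = 20.

20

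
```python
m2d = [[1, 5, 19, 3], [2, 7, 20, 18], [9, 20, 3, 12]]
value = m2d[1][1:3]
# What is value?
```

m2d[1] = [2, 7, 20, 18]. m2d[1] has length 4. The slice m2d[1][1:3] selects indices [1, 2] (1->7, 2->20), giving [7, 20].

[7, 20]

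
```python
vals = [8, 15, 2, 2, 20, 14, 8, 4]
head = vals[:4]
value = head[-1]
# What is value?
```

vals has length 8. The slice vals[:4] selects indices [0, 1, 2, 3] (0->8, 1->15, 2->2, 3->2), giving [8, 15, 2, 2]. So head = [8, 15, 2, 2]. Then head[-1] = 2.

2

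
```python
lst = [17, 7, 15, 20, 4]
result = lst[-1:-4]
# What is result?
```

lst has length 5. The slice lst[-1:-4] resolves to an empty index range, so the result is [].

[]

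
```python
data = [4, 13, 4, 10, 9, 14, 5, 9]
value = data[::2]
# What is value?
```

data has length 8. The slice data[::2] selects indices [0, 2, 4, 6] (0->4, 2->4, 4->9, 6->5), giving [4, 4, 9, 5].

[4, 4, 9, 5]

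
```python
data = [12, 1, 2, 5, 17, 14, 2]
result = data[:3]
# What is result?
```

data has length 7. The slice data[:3] selects indices [0, 1, 2] (0->12, 1->1, 2->2), giving [12, 1, 2].

[12, 1, 2]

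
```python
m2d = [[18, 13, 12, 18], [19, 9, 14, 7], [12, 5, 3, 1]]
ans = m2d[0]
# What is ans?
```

m2d has 3 rows. Row 0 is [18, 13, 12, 18].

[18, 13, 12, 18]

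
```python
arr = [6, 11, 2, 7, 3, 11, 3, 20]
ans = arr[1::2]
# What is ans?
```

arr has length 8. The slice arr[1::2] selects indices [1, 3, 5, 7] (1->11, 3->7, 5->11, 7->20), giving [11, 7, 11, 20].

[11, 7, 11, 20]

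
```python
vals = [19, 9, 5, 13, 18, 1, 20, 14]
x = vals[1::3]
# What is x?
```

vals has length 8. The slice vals[1::3] selects indices [1, 4, 7] (1->9, 4->18, 7->14), giving [9, 18, 14].

[9, 18, 14]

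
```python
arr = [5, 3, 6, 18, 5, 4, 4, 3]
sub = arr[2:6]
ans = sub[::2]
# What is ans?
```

arr has length 8. The slice arr[2:6] selects indices [2, 3, 4, 5] (2->6, 3->18, 4->5, 5->4), giving [6, 18, 5, 4]. So sub = [6, 18, 5, 4]. sub has length 4. The slice sub[::2] selects indices [0, 2] (0->6, 2->5), giving [6, 5].

[6, 5]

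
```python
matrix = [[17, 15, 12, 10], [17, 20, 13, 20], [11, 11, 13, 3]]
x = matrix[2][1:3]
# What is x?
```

matrix[2] = [11, 11, 13, 3]. matrix[2] has length 4. The slice matrix[2][1:3] selects indices [1, 2] (1->11, 2->13), giving [11, 13].

[11, 13]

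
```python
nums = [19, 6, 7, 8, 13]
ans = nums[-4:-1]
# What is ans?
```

nums has length 5. The slice nums[-4:-1] selects indices [1, 2, 3] (1->6, 2->7, 3->8), giving [6, 7, 8].

[6, 7, 8]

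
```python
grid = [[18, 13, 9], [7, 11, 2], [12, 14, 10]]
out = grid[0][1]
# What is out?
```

grid[0] = [18, 13, 9]. Taking column 1 of that row yields 13.

13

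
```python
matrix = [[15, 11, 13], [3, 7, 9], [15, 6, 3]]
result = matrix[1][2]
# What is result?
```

matrix[1] = [3, 7, 9]. Taking column 2 of that row yields 9.

9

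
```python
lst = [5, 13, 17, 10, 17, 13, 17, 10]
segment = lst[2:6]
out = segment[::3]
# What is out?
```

lst has length 8. The slice lst[2:6] selects indices [2, 3, 4, 5] (2->17, 3->10, 4->17, 5->13), giving [17, 10, 17, 13]. So segment = [17, 10, 17, 13]. segment has length 4. The slice segment[::3] selects indices [0, 3] (0->17, 3->13), giving [17, 13].

[17, 13]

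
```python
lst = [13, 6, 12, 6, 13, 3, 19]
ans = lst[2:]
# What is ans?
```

lst has length 7. The slice lst[2:] selects indices [2, 3, 4, 5, 6] (2->12, 3->6, 4->13, 5->3, 6->19), giving [12, 6, 13, 3, 19].

[12, 6, 13, 3, 19]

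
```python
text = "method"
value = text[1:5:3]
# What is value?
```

text has length 6. The slice text[1:5:3] selects indices [1, 4] (1->'e', 4->'o'), giving 'eo'.

'eo'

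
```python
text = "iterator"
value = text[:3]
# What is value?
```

text has length 8. The slice text[:3] selects indices [0, 1, 2] (0->'i', 1->'t', 2->'e'), giving 'ite'.

'ite'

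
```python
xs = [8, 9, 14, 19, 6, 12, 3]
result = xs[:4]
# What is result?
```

xs has length 7. The slice xs[:4] selects indices [0, 1, 2, 3] (0->8, 1->9, 2->14, 3->19), giving [8, 9, 14, 19].

[8, 9, 14, 19]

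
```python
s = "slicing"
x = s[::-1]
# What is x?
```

s has length 7. The slice s[::-1] selects indices [6, 5, 4, 3, 2, 1, 0] (6->'g', 5->'n', 4->'i', 3->'c', 2->'i', 1->'l', 0->'s'), giving 'gnicils'.

'gnicils'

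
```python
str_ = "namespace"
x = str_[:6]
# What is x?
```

str_ has length 9. The slice str_[:6] selects indices [0, 1, 2, 3, 4, 5] (0->'n', 1->'a', 2->'m', 3->'e', 4->'s', 5->'p'), giving 'namesp'.

'namesp'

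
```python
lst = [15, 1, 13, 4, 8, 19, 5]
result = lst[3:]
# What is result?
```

lst has length 7. The slice lst[3:] selects indices [3, 4, 5, 6] (3->4, 4->8, 5->19, 6->5), giving [4, 8, 19, 5].

[4, 8, 19, 5]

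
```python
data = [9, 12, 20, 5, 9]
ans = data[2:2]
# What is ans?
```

data has length 5. The slice data[2:2] resolves to an empty index range, so the result is [].

[]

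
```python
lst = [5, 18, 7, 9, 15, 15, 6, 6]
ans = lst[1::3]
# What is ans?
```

lst has length 8. The slice lst[1::3] selects indices [1, 4, 7] (1->18, 4->15, 7->6), giving [18, 15, 6].

[18, 15, 6]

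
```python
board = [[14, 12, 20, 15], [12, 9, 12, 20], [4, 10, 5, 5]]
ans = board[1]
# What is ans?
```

board has 3 rows. Row 1 is [12, 9, 12, 20].

[12, 9, 12, 20]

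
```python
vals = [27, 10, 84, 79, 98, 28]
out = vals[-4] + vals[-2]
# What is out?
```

vals has length 6. Negative index -4 maps to positive index 6 + (-4) = 2. vals[2] = 84.
vals has length 6. Negative index -2 maps to positive index 6 + (-2) = 4. vals[4] = 98.
Sum: 84 + 98 = 182.

182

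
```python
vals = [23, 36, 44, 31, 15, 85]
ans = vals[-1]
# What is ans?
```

vals has length 6. Negative index -1 maps to positive index 6 + (-1) = 5. vals[5] = 85.

85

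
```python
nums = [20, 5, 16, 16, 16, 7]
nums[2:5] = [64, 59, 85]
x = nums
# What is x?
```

nums starts as [20, 5, 16, 16, 16, 7] (length 6). The slice nums[2:5] covers indices [2, 3, 4] with values [16, 16, 16]. Replacing that slice with [64, 59, 85] (same length) produces [20, 5, 64, 59, 85, 7].

[20, 5, 64, 59, 85, 7]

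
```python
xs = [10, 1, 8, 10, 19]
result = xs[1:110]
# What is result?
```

xs has length 5. The slice xs[1:110] selects indices [1, 2, 3, 4] (1->1, 2->8, 3->10, 4->19), giving [1, 8, 10, 19].

[1, 8, 10, 19]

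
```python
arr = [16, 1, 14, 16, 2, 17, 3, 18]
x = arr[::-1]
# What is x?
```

arr has length 8. The slice arr[::-1] selects indices [7, 6, 5, 4, 3, 2, 1, 0] (7->18, 6->3, 5->17, 4->2, 3->16, 2->14, 1->1, 0->16), giving [18, 3, 17, 2, 16, 14, 1, 16].

[18, 3, 17, 2, 16, 14, 1, 16]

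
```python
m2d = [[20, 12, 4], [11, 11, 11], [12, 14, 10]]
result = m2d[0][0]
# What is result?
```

m2d[0] = [20, 12, 4]. Taking column 0 of that row yields 20.

20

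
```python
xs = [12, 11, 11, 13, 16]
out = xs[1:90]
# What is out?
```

xs has length 5. The slice xs[1:90] selects indices [1, 2, 3, 4] (1->11, 2->11, 3->13, 4->16), giving [11, 11, 13, 16].

[11, 11, 13, 16]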